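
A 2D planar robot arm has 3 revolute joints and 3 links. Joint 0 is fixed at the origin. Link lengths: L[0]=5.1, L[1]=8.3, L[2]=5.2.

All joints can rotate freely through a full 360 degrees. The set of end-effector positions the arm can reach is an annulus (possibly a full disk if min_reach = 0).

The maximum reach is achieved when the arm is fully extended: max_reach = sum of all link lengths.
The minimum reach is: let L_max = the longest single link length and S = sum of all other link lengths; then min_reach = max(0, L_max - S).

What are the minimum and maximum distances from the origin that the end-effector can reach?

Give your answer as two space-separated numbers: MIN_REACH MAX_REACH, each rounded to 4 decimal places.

Link lengths: [5.1, 8.3, 5.2]
max_reach = 5.1 + 8.3 + 5.2 = 18.6
L_max = max([5.1, 8.3, 5.2]) = 8.3
S (sum of others) = 18.6 - 8.3 = 10.3
min_reach = max(0, 8.3 - 10.3) = max(0, -2) = 0

Answer: 0.0000 18.6000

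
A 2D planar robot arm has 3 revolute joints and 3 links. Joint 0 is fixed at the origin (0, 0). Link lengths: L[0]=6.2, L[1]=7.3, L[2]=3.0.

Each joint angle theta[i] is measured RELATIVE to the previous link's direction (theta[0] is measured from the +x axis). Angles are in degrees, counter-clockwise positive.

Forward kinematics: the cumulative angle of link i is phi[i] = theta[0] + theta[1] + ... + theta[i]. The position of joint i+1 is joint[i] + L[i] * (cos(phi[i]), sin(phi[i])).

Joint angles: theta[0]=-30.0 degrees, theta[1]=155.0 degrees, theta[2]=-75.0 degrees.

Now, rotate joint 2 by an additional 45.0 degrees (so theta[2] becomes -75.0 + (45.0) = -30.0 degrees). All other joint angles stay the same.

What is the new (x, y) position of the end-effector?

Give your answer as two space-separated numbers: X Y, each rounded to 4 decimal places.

joint[0] = (0.0000, 0.0000)  (base)
link 0: phi[0] = -30 = -30 deg
  cos(-30 deg) = 0.8660, sin(-30 deg) = -0.5000
  joint[1] = (0.0000, 0.0000) + 6.2 * (0.8660, -0.5000) = (0.0000 + 5.3694, 0.0000 + -3.1000) = (5.3694, -3.1000)
link 1: phi[1] = -30 + 155 = 125 deg
  cos(125 deg) = -0.5736, sin(125 deg) = 0.8192
  joint[2] = (5.3694, -3.1000) + 7.3 * (-0.5736, 0.8192) = (5.3694 + -4.1871, -3.1000 + 5.9798) = (1.1822, 2.8798)
link 2: phi[2] = -30 + 155 + -30 = 95 deg
  cos(95 deg) = -0.0872, sin(95 deg) = 0.9962
  joint[3] = (1.1822, 2.8798) + 3 * (-0.0872, 0.9962) = (1.1822 + -0.2615, 2.8798 + 2.9886) = (0.9208, 5.8684)
End effector: (0.9208, 5.8684)

Answer: 0.9208 5.8684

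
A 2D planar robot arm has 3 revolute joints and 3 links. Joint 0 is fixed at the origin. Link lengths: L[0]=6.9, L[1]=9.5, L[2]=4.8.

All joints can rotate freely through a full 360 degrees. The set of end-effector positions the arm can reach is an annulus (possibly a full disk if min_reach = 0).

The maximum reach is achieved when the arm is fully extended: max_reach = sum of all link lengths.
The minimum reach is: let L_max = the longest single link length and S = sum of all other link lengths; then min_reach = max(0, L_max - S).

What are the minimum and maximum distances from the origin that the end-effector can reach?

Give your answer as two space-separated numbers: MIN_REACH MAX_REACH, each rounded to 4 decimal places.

Answer: 0.0000 21.2000

Derivation:
Link lengths: [6.9, 9.5, 4.8]
max_reach = 6.9 + 9.5 + 4.8 = 21.2
L_max = max([6.9, 9.5, 4.8]) = 9.5
S (sum of others) = 21.2 - 9.5 = 11.7
min_reach = max(0, 9.5 - 11.7) = max(0, -2.2) = 0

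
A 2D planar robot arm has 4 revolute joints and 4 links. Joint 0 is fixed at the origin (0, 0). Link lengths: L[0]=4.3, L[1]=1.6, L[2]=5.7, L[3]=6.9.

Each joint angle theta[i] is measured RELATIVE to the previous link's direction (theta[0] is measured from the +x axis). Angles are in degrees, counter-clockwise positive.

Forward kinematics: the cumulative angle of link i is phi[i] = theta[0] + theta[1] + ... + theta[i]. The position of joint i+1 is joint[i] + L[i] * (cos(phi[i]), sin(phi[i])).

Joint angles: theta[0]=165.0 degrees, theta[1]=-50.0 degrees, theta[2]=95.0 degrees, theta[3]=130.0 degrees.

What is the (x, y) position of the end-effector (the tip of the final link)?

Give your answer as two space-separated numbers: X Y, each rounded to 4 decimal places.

Answer: -3.2821 -2.6469

Derivation:
joint[0] = (0.0000, 0.0000)  (base)
link 0: phi[0] = 165 = 165 deg
  cos(165 deg) = -0.9659, sin(165 deg) = 0.2588
  joint[1] = (0.0000, 0.0000) + 4.3 * (-0.9659, 0.2588) = (0.0000 + -4.1535, 0.0000 + 1.1129) = (-4.1535, 1.1129)
link 1: phi[1] = 165 + -50 = 115 deg
  cos(115 deg) = -0.4226, sin(115 deg) = 0.9063
  joint[2] = (-4.1535, 1.1129) + 1.6 * (-0.4226, 0.9063) = (-4.1535 + -0.6762, 1.1129 + 1.4501) = (-4.8297, 2.5630)
link 2: phi[2] = 165 + -50 + 95 = 210 deg
  cos(210 deg) = -0.8660, sin(210 deg) = -0.5000
  joint[3] = (-4.8297, 2.5630) + 5.7 * (-0.8660, -0.5000) = (-4.8297 + -4.9363, 2.5630 + -2.8500) = (-9.7660, -0.2870)
link 3: phi[3] = 165 + -50 + 95 + 130 = 340 deg
  cos(340 deg) = 0.9397, sin(340 deg) = -0.3420
  joint[4] = (-9.7660, -0.2870) + 6.9 * (0.9397, -0.3420) = (-9.7660 + 6.4839, -0.2870 + -2.3599) = (-3.2821, -2.6469)
End effector: (-3.2821, -2.6469)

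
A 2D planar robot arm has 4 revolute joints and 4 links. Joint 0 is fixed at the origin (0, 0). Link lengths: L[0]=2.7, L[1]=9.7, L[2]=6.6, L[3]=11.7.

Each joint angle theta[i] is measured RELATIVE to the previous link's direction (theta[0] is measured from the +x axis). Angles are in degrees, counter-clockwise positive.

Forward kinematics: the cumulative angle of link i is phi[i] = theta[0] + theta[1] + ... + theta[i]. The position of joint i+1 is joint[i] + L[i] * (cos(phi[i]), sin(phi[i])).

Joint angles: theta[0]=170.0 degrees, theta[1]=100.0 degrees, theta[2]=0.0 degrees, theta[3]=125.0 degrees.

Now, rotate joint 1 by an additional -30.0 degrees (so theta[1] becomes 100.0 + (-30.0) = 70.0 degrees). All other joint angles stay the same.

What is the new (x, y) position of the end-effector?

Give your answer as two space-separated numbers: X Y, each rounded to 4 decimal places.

joint[0] = (0.0000, 0.0000)  (base)
link 0: phi[0] = 170 = 170 deg
  cos(170 deg) = -0.9848, sin(170 deg) = 0.1736
  joint[1] = (0.0000, 0.0000) + 2.7 * (-0.9848, 0.1736) = (0.0000 + -2.6590, 0.0000 + 0.4689) = (-2.6590, 0.4689)
link 1: phi[1] = 170 + 70 = 240 deg
  cos(240 deg) = -0.5000, sin(240 deg) = -0.8660
  joint[2] = (-2.6590, 0.4689) + 9.7 * (-0.5000, -0.8660) = (-2.6590 + -4.8500, 0.4689 + -8.4004) = (-7.5090, -7.9316)
link 2: phi[2] = 170 + 70 + 0 = 240 deg
  cos(240 deg) = -0.5000, sin(240 deg) = -0.8660
  joint[3] = (-7.5090, -7.9316) + 6.6 * (-0.5000, -0.8660) = (-7.5090 + -3.3000, -7.9316 + -5.7158) = (-10.8090, -13.6474)
link 3: phi[3] = 170 + 70 + 0 + 125 = 365 deg
  cos(365 deg) = 0.9962, sin(365 deg) = 0.0872
  joint[4] = (-10.8090, -13.6474) + 11.7 * (0.9962, 0.0872) = (-10.8090 + 11.6555, -13.6474 + 1.0197) = (0.8465, -12.6276)
End effector: (0.8465, -12.6276)

Answer: 0.8465 -12.6276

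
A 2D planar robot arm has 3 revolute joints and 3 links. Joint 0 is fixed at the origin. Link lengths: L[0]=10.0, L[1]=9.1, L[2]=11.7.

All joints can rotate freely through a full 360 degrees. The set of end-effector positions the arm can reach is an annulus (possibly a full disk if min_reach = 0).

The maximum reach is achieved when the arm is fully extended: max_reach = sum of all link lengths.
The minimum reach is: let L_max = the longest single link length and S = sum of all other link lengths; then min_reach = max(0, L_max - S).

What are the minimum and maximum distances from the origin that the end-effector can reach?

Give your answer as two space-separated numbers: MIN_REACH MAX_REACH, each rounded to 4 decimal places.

Answer: 0.0000 30.8000

Derivation:
Link lengths: [10.0, 9.1, 11.7]
max_reach = 10 + 9.1 + 11.7 = 30.8
L_max = max([10.0, 9.1, 11.7]) = 11.7
S (sum of others) = 30.8 - 11.7 = 19.1
min_reach = max(0, 11.7 - 19.1) = max(0, -7.4) = 0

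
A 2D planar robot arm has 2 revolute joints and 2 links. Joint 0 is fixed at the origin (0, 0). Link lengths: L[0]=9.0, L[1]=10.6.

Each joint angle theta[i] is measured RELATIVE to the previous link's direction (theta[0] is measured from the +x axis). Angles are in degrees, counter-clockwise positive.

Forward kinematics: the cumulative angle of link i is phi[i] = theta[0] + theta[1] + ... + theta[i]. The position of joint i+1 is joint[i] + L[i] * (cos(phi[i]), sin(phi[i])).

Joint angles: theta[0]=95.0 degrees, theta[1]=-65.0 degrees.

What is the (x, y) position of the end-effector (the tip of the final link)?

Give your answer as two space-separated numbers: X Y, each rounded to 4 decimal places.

joint[0] = (0.0000, 0.0000)  (base)
link 0: phi[0] = 95 = 95 deg
  cos(95 deg) = -0.0872, sin(95 deg) = 0.9962
  joint[1] = (0.0000, 0.0000) + 9 * (-0.0872, 0.9962) = (0.0000 + -0.7844, 0.0000 + 8.9658) = (-0.7844, 8.9658)
link 1: phi[1] = 95 + -65 = 30 deg
  cos(30 deg) = 0.8660, sin(30 deg) = 0.5000
  joint[2] = (-0.7844, 8.9658) + 10.6 * (0.8660, 0.5000) = (-0.7844 + 9.1799, 8.9658 + 5.3000) = (8.3955, 14.2658)
End effector: (8.3955, 14.2658)

Answer: 8.3955 14.2658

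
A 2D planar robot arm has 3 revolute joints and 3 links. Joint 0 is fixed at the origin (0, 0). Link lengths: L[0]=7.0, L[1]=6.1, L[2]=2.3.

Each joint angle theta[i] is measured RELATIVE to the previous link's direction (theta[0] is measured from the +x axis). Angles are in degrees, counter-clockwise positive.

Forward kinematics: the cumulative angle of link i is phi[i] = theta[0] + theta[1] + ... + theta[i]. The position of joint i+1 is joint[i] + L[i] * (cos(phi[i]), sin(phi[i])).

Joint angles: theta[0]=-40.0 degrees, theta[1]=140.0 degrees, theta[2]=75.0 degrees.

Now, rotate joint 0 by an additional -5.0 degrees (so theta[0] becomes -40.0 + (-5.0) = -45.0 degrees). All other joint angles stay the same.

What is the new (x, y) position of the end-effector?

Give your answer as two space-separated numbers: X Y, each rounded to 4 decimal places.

Answer: 2.1530 1.5264

Derivation:
joint[0] = (0.0000, 0.0000)  (base)
link 0: phi[0] = -45 = -45 deg
  cos(-45 deg) = 0.7071, sin(-45 deg) = -0.7071
  joint[1] = (0.0000, 0.0000) + 7 * (0.7071, -0.7071) = (0.0000 + 4.9497, 0.0000 + -4.9497) = (4.9497, -4.9497)
link 1: phi[1] = -45 + 140 = 95 deg
  cos(95 deg) = -0.0872, sin(95 deg) = 0.9962
  joint[2] = (4.9497, -4.9497) + 6.1 * (-0.0872, 0.9962) = (4.9497 + -0.5317, -4.9497 + 6.0768) = (4.4181, 1.1270)
link 2: phi[2] = -45 + 140 + 75 = 170 deg
  cos(170 deg) = -0.9848, sin(170 deg) = 0.1736
  joint[3] = (4.4181, 1.1270) + 2.3 * (-0.9848, 0.1736) = (4.4181 + -2.2651, 1.1270 + 0.3994) = (2.1530, 1.5264)
End effector: (2.1530, 1.5264)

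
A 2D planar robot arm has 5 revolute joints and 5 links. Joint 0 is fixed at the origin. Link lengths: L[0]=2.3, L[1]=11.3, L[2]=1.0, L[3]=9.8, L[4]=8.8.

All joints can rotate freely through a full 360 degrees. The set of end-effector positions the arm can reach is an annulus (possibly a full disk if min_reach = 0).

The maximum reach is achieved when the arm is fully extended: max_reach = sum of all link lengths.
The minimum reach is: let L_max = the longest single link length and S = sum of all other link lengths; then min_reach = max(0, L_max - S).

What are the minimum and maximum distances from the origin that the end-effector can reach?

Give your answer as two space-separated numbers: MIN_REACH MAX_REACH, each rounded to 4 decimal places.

Link lengths: [2.3, 11.3, 1.0, 9.8, 8.8]
max_reach = 2.3 + 11.3 + 1 + 9.8 + 8.8 = 33.2
L_max = max([2.3, 11.3, 1.0, 9.8, 8.8]) = 11.3
S (sum of others) = 33.2 - 11.3 = 21.9
min_reach = max(0, 11.3 - 21.9) = max(0, -10.6) = 0

Answer: 0.0000 33.2000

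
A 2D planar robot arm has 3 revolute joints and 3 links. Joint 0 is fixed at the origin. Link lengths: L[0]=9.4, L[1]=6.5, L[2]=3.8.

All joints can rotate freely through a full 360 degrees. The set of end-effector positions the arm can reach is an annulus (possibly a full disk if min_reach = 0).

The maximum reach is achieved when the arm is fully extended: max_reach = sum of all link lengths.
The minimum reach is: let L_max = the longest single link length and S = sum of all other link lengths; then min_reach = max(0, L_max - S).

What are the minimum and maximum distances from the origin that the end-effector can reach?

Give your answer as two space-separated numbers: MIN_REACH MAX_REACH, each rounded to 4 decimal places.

Answer: 0.0000 19.7000

Derivation:
Link lengths: [9.4, 6.5, 3.8]
max_reach = 9.4 + 6.5 + 3.8 = 19.7
L_max = max([9.4, 6.5, 3.8]) = 9.4
S (sum of others) = 19.7 - 9.4 = 10.3
min_reach = max(0, 9.4 - 10.3) = max(0, -0.9) = 0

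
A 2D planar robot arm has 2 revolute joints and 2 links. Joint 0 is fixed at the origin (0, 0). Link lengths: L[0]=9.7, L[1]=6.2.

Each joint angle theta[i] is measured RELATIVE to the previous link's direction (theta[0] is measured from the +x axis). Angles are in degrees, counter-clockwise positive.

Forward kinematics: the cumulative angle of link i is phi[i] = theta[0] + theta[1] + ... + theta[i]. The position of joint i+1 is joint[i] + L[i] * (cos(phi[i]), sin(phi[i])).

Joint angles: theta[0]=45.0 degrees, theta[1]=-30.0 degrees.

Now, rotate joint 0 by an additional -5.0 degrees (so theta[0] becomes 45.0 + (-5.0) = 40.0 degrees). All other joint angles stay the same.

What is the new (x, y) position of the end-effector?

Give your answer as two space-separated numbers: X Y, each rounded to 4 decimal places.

Answer: 13.5364 7.3117

Derivation:
joint[0] = (0.0000, 0.0000)  (base)
link 0: phi[0] = 40 = 40 deg
  cos(40 deg) = 0.7660, sin(40 deg) = 0.6428
  joint[1] = (0.0000, 0.0000) + 9.7 * (0.7660, 0.6428) = (0.0000 + 7.4306, 0.0000 + 6.2350) = (7.4306, 6.2350)
link 1: phi[1] = 40 + -30 = 10 deg
  cos(10 deg) = 0.9848, sin(10 deg) = 0.1736
  joint[2] = (7.4306, 6.2350) + 6.2 * (0.9848, 0.1736) = (7.4306 + 6.1058, 6.2350 + 1.0766) = (13.5364, 7.3117)
End effector: (13.5364, 7.3117)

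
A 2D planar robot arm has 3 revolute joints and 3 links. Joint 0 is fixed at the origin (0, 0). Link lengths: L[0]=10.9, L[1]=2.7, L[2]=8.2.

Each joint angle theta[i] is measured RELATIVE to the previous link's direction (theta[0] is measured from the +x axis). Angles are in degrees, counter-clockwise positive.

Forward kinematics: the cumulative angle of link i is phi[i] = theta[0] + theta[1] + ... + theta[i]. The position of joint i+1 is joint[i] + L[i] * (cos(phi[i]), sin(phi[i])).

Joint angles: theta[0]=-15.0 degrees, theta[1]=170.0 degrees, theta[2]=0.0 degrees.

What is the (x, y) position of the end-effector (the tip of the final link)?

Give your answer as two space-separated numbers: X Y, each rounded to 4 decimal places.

joint[0] = (0.0000, 0.0000)  (base)
link 0: phi[0] = -15 = -15 deg
  cos(-15 deg) = 0.9659, sin(-15 deg) = -0.2588
  joint[1] = (0.0000, 0.0000) + 10.9 * (0.9659, -0.2588) = (0.0000 + 10.5286, 0.0000 + -2.8211) = (10.5286, -2.8211)
link 1: phi[1] = -15 + 170 = 155 deg
  cos(155 deg) = -0.9063, sin(155 deg) = 0.4226
  joint[2] = (10.5286, -2.8211) + 2.7 * (-0.9063, 0.4226) = (10.5286 + -2.4470, -2.8211 + 1.1411) = (8.0816, -1.6801)
link 2: phi[2] = -15 + 170 + 0 = 155 deg
  cos(155 deg) = -0.9063, sin(155 deg) = 0.4226
  joint[3] = (8.0816, -1.6801) + 8.2 * (-0.9063, 0.4226) = (8.0816 + -7.4317, -1.6801 + 3.4655) = (0.6498, 1.7854)
End effector: (0.6498, 1.7854)

Answer: 0.6498 1.7854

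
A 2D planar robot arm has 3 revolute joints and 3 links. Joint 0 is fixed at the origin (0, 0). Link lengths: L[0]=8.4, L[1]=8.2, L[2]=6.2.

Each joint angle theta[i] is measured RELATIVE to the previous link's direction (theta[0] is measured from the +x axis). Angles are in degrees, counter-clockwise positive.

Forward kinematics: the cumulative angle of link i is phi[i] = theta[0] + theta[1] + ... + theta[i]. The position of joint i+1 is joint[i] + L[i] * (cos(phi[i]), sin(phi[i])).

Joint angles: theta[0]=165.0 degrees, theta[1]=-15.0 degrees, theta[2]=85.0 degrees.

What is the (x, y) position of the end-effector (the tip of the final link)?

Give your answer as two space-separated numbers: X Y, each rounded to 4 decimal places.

joint[0] = (0.0000, 0.0000)  (base)
link 0: phi[0] = 165 = 165 deg
  cos(165 deg) = -0.9659, sin(165 deg) = 0.2588
  joint[1] = (0.0000, 0.0000) + 8.4 * (-0.9659, 0.2588) = (0.0000 + -8.1138, 0.0000 + 2.1741) = (-8.1138, 2.1741)
link 1: phi[1] = 165 + -15 = 150 deg
  cos(150 deg) = -0.8660, sin(150 deg) = 0.5000
  joint[2] = (-8.1138, 2.1741) + 8.2 * (-0.8660, 0.5000) = (-8.1138 + -7.1014, 2.1741 + 4.1000) = (-15.2152, 6.2741)
link 2: phi[2] = 165 + -15 + 85 = 235 deg
  cos(235 deg) = -0.5736, sin(235 deg) = -0.8192
  joint[3] = (-15.2152, 6.2741) + 6.2 * (-0.5736, -0.8192) = (-15.2152 + -3.5562, 6.2741 + -5.0787) = (-18.7714, 1.1953)
End effector: (-18.7714, 1.1953)

Answer: -18.7714 1.1953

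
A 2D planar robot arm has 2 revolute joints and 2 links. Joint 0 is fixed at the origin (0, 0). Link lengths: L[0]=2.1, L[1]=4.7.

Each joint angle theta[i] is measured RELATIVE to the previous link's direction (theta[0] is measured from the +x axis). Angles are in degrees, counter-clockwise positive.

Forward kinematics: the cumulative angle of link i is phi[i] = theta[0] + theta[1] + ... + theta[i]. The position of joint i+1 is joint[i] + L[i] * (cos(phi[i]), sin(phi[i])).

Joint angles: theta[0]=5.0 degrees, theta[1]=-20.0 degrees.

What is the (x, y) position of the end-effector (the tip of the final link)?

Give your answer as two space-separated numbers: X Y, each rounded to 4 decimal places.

Answer: 6.6319 -1.0334

Derivation:
joint[0] = (0.0000, 0.0000)  (base)
link 0: phi[0] = 5 = 5 deg
  cos(5 deg) = 0.9962, sin(5 deg) = 0.0872
  joint[1] = (0.0000, 0.0000) + 2.1 * (0.9962, 0.0872) = (0.0000 + 2.0920, 0.0000 + 0.1830) = (2.0920, 0.1830)
link 1: phi[1] = 5 + -20 = -15 deg
  cos(-15 deg) = 0.9659, sin(-15 deg) = -0.2588
  joint[2] = (2.0920, 0.1830) + 4.7 * (0.9659, -0.2588) = (2.0920 + 4.5399, 0.1830 + -1.2164) = (6.6319, -1.0334)
End effector: (6.6319, -1.0334)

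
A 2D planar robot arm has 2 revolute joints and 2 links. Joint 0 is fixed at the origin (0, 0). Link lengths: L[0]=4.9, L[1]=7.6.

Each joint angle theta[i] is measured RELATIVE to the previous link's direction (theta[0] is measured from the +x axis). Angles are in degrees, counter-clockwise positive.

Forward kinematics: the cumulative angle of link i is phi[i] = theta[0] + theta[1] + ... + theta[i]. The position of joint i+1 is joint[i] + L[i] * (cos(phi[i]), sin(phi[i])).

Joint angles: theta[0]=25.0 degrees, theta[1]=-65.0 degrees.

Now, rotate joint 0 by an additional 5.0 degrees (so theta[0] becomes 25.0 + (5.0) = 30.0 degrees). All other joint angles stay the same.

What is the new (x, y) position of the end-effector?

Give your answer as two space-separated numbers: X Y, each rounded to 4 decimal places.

joint[0] = (0.0000, 0.0000)  (base)
link 0: phi[0] = 30 = 30 deg
  cos(30 deg) = 0.8660, sin(30 deg) = 0.5000
  joint[1] = (0.0000, 0.0000) + 4.9 * (0.8660, 0.5000) = (0.0000 + 4.2435, 0.0000 + 2.4500) = (4.2435, 2.4500)
link 1: phi[1] = 30 + -65 = -35 deg
  cos(-35 deg) = 0.8192, sin(-35 deg) = -0.5736
  joint[2] = (4.2435, 2.4500) + 7.6 * (0.8192, -0.5736) = (4.2435 + 6.2256, 2.4500 + -4.3592) = (10.4691, -1.9092)
End effector: (10.4691, -1.9092)

Answer: 10.4691 -1.9092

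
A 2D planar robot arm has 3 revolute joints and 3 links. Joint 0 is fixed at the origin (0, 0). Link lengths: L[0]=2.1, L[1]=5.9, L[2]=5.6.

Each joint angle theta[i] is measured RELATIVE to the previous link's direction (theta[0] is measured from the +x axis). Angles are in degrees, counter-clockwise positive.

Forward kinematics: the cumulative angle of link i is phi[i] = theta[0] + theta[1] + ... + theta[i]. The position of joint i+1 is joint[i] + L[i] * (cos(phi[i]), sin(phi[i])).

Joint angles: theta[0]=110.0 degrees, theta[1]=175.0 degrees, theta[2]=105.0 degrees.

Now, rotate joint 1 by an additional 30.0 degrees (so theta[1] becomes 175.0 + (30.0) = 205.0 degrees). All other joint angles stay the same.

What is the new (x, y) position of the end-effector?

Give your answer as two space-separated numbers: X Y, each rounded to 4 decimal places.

Answer: 6.2537 2.6512

Derivation:
joint[0] = (0.0000, 0.0000)  (base)
link 0: phi[0] = 110 = 110 deg
  cos(110 deg) = -0.3420, sin(110 deg) = 0.9397
  joint[1] = (0.0000, 0.0000) + 2.1 * (-0.3420, 0.9397) = (0.0000 + -0.7182, 0.0000 + 1.9734) = (-0.7182, 1.9734)
link 1: phi[1] = 110 + 205 = 315 deg
  cos(315 deg) = 0.7071, sin(315 deg) = -0.7071
  joint[2] = (-0.7182, 1.9734) + 5.9 * (0.7071, -0.7071) = (-0.7182 + 4.1719, 1.9734 + -4.1719) = (3.4537, -2.1986)
link 2: phi[2] = 110 + 205 + 105 = 420 deg
  cos(420 deg) = 0.5000, sin(420 deg) = 0.8660
  joint[3] = (3.4537, -2.1986) + 5.6 * (0.5000, 0.8660) = (3.4537 + 2.8000, -2.1986 + 4.8497) = (6.2537, 2.6512)
End effector: (6.2537, 2.6512)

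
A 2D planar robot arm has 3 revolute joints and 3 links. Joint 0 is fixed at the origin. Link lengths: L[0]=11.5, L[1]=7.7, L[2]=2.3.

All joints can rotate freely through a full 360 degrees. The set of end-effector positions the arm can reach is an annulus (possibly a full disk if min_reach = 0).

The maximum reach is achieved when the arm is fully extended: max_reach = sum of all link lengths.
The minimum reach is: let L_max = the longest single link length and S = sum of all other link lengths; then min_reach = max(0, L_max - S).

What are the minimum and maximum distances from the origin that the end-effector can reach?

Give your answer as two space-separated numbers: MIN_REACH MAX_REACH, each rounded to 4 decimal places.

Answer: 1.5000 21.5000

Derivation:
Link lengths: [11.5, 7.7, 2.3]
max_reach = 11.5 + 7.7 + 2.3 = 21.5
L_max = max([11.5, 7.7, 2.3]) = 11.5
S (sum of others) = 21.5 - 11.5 = 10
min_reach = max(0, 11.5 - 10) = max(0, 1.5) = 1.5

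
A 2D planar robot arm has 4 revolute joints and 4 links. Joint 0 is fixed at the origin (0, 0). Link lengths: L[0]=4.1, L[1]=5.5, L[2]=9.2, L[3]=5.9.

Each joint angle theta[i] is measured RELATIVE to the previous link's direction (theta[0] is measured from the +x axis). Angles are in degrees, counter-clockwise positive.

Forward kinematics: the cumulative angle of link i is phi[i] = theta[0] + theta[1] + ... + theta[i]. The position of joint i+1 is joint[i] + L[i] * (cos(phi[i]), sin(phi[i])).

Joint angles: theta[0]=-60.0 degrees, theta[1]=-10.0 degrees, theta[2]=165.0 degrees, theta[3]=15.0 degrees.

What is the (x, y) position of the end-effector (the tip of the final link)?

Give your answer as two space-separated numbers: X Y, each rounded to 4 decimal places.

joint[0] = (0.0000, 0.0000)  (base)
link 0: phi[0] = -60 = -60 deg
  cos(-60 deg) = 0.5000, sin(-60 deg) = -0.8660
  joint[1] = (0.0000, 0.0000) + 4.1 * (0.5000, -0.8660) = (0.0000 + 2.0500, 0.0000 + -3.5507) = (2.0500, -3.5507)
link 1: phi[1] = -60 + -10 = -70 deg
  cos(-70 deg) = 0.3420, sin(-70 deg) = -0.9397
  joint[2] = (2.0500, -3.5507) + 5.5 * (0.3420, -0.9397) = (2.0500 + 1.8811, -3.5507 + -5.1683) = (3.9311, -8.7190)
link 2: phi[2] = -60 + -10 + 165 = 95 deg
  cos(95 deg) = -0.0872, sin(95 deg) = 0.9962
  joint[3] = (3.9311, -8.7190) + 9.2 * (-0.0872, 0.9962) = (3.9311 + -0.8018, -8.7190 + 9.1650) = (3.1293, 0.4460)
link 3: phi[3] = -60 + -10 + 165 + 15 = 110 deg
  cos(110 deg) = -0.3420, sin(110 deg) = 0.9397
  joint[4] = (3.1293, 0.4460) + 5.9 * (-0.3420, 0.9397) = (3.1293 + -2.0179, 0.4460 + 5.5442) = (1.1114, 5.9902)
End effector: (1.1114, 5.9902)

Answer: 1.1114 5.9902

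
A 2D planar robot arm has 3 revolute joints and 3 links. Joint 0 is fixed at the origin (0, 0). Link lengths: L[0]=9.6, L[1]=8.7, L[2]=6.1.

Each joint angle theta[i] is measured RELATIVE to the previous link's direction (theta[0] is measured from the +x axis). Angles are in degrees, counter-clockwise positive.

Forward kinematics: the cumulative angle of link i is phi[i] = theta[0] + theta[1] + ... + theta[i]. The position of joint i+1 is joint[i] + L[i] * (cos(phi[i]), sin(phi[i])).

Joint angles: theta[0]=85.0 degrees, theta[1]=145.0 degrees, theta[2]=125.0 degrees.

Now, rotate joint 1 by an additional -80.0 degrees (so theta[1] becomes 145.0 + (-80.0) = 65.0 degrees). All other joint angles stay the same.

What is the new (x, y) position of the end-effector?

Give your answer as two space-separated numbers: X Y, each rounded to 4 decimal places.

joint[0] = (0.0000, 0.0000)  (base)
link 0: phi[0] = 85 = 85 deg
  cos(85 deg) = 0.0872, sin(85 deg) = 0.9962
  joint[1] = (0.0000, 0.0000) + 9.6 * (0.0872, 0.9962) = (0.0000 + 0.8367, 0.0000 + 9.5635) = (0.8367, 9.5635)
link 1: phi[1] = 85 + 65 = 150 deg
  cos(150 deg) = -0.8660, sin(150 deg) = 0.5000
  joint[2] = (0.8367, 9.5635) + 8.7 * (-0.8660, 0.5000) = (0.8367 + -7.5344, 9.5635 + 4.3500) = (-6.6977, 13.9135)
link 2: phi[2] = 85 + 65 + 125 = 275 deg
  cos(275 deg) = 0.0872, sin(275 deg) = -0.9962
  joint[3] = (-6.6977, 13.9135) + 6.1 * (0.0872, -0.9962) = (-6.6977 + 0.5317, 13.9135 + -6.0768) = (-6.1661, 7.8367)
End effector: (-6.1661, 7.8367)

Answer: -6.1661 7.8367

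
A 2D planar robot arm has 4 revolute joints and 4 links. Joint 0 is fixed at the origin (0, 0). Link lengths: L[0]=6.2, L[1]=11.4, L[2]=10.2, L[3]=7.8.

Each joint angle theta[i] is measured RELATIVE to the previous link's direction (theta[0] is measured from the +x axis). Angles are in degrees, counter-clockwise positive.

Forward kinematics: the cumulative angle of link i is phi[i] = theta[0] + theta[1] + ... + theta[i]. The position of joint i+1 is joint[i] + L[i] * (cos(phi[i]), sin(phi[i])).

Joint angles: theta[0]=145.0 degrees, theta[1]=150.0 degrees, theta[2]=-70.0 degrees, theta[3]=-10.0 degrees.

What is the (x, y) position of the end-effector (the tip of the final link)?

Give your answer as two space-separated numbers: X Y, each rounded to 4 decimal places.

joint[0] = (0.0000, 0.0000)  (base)
link 0: phi[0] = 145 = 145 deg
  cos(145 deg) = -0.8192, sin(145 deg) = 0.5736
  joint[1] = (0.0000, 0.0000) + 6.2 * (-0.8192, 0.5736) = (0.0000 + -5.0787, 0.0000 + 3.5562) = (-5.0787, 3.5562)
link 1: phi[1] = 145 + 150 = 295 deg
  cos(295 deg) = 0.4226, sin(295 deg) = -0.9063
  joint[2] = (-5.0787, 3.5562) + 11.4 * (0.4226, -0.9063) = (-5.0787 + 4.8178, 3.5562 + -10.3319) = (-0.2609, -6.7757)
link 2: phi[2] = 145 + 150 + -70 = 225 deg
  cos(225 deg) = -0.7071, sin(225 deg) = -0.7071
  joint[3] = (-0.2609, -6.7757) + 10.2 * (-0.7071, -0.7071) = (-0.2609 + -7.2125, -6.7757 + -7.2125) = (-7.4734, -13.9882)
link 3: phi[3] = 145 + 150 + -70 + -10 = 215 deg
  cos(215 deg) = -0.8192, sin(215 deg) = -0.5736
  joint[4] = (-7.4734, -13.9882) + 7.8 * (-0.8192, -0.5736) = (-7.4734 + -6.3894, -13.9882 + -4.4739) = (-13.8628, -18.4621)
End effector: (-13.8628, -18.4621)

Answer: -13.8628 -18.4621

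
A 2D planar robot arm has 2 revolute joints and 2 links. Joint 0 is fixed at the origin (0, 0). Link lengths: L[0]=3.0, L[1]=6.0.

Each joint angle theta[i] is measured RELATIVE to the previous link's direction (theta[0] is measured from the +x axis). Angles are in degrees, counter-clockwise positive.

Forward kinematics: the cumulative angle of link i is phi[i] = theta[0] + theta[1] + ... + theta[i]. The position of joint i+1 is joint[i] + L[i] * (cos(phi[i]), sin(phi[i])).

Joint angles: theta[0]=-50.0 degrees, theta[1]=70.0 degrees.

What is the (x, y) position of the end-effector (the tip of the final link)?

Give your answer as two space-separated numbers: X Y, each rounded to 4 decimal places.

joint[0] = (0.0000, 0.0000)  (base)
link 0: phi[0] = -50 = -50 deg
  cos(-50 deg) = 0.6428, sin(-50 deg) = -0.7660
  joint[1] = (0.0000, 0.0000) + 3 * (0.6428, -0.7660) = (0.0000 + 1.9284, 0.0000 + -2.2981) = (1.9284, -2.2981)
link 1: phi[1] = -50 + 70 = 20 deg
  cos(20 deg) = 0.9397, sin(20 deg) = 0.3420
  joint[2] = (1.9284, -2.2981) + 6 * (0.9397, 0.3420) = (1.9284 + 5.6382, -2.2981 + 2.0521) = (7.5665, -0.2460)
End effector: (7.5665, -0.2460)

Answer: 7.5665 -0.2460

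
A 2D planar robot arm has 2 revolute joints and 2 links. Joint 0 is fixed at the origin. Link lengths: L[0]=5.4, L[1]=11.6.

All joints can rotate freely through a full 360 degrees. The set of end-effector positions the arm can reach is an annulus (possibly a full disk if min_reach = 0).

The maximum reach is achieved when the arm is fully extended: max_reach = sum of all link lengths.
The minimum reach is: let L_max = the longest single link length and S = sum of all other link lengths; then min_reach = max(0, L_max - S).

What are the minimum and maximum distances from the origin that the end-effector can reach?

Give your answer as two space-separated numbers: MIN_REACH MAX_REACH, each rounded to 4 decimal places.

Link lengths: [5.4, 11.6]
max_reach = 5.4 + 11.6 = 17
L_max = max([5.4, 11.6]) = 11.6
S (sum of others) = 17 - 11.6 = 5.4
min_reach = max(0, 11.6 - 5.4) = max(0, 6.2) = 6.2

Answer: 6.2000 17.0000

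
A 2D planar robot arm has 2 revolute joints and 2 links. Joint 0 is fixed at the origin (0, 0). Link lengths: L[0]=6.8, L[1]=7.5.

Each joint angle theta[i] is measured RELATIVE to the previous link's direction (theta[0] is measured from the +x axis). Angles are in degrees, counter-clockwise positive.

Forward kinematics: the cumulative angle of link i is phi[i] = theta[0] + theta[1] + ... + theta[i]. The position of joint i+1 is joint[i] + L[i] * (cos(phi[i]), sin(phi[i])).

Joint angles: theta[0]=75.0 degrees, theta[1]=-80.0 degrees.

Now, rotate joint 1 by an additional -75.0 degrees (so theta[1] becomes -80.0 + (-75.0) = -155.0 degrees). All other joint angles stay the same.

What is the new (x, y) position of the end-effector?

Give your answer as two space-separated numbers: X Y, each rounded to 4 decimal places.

joint[0] = (0.0000, 0.0000)  (base)
link 0: phi[0] = 75 = 75 deg
  cos(75 deg) = 0.2588, sin(75 deg) = 0.9659
  joint[1] = (0.0000, 0.0000) + 6.8 * (0.2588, 0.9659) = (0.0000 + 1.7600, 0.0000 + 6.5683) = (1.7600, 6.5683)
link 1: phi[1] = 75 + -155 = -80 deg
  cos(-80 deg) = 0.1736, sin(-80 deg) = -0.9848
  joint[2] = (1.7600, 6.5683) + 7.5 * (0.1736, -0.9848) = (1.7600 + 1.3024, 6.5683 + -7.3861) = (3.0623, -0.8178)
End effector: (3.0623, -0.8178)

Answer: 3.0623 -0.8178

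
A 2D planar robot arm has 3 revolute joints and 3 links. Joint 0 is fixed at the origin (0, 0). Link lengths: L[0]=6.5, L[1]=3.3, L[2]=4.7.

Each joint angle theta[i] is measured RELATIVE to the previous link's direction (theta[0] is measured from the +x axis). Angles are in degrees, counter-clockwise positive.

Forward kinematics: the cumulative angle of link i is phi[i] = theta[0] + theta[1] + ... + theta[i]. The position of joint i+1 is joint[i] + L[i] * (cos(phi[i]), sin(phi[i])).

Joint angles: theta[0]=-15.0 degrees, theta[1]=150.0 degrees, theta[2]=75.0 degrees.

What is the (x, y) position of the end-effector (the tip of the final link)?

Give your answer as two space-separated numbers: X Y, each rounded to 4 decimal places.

joint[0] = (0.0000, 0.0000)  (base)
link 0: phi[0] = -15 = -15 deg
  cos(-15 deg) = 0.9659, sin(-15 deg) = -0.2588
  joint[1] = (0.0000, 0.0000) + 6.5 * (0.9659, -0.2588) = (0.0000 + 6.2785, 0.0000 + -1.6823) = (6.2785, -1.6823)
link 1: phi[1] = -15 + 150 = 135 deg
  cos(135 deg) = -0.7071, sin(135 deg) = 0.7071
  joint[2] = (6.2785, -1.6823) + 3.3 * (-0.7071, 0.7071) = (6.2785 + -2.3335, -1.6823 + 2.3335) = (3.9451, 0.6511)
link 2: phi[2] = -15 + 150 + 75 = 210 deg
  cos(210 deg) = -0.8660, sin(210 deg) = -0.5000
  joint[3] = (3.9451, 0.6511) + 4.7 * (-0.8660, -0.5000) = (3.9451 + -4.0703, 0.6511 + -2.3500) = (-0.1253, -1.6989)
End effector: (-0.1253, -1.6989)

Answer: -0.1253 -1.6989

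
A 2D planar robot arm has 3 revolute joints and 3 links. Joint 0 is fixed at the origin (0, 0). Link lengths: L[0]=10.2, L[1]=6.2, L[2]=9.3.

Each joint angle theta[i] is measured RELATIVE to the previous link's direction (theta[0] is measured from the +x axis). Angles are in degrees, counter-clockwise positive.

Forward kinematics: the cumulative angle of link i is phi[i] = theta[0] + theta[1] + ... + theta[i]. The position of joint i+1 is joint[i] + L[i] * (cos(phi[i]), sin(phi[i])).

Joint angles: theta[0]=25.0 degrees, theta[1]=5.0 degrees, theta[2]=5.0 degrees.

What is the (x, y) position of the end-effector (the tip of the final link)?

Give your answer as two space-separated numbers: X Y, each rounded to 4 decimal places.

Answer: 22.2318 12.7450

Derivation:
joint[0] = (0.0000, 0.0000)  (base)
link 0: phi[0] = 25 = 25 deg
  cos(25 deg) = 0.9063, sin(25 deg) = 0.4226
  joint[1] = (0.0000, 0.0000) + 10.2 * (0.9063, 0.4226) = (0.0000 + 9.2443, 0.0000 + 4.3107) = (9.2443, 4.3107)
link 1: phi[1] = 25 + 5 = 30 deg
  cos(30 deg) = 0.8660, sin(30 deg) = 0.5000
  joint[2] = (9.2443, 4.3107) + 6.2 * (0.8660, 0.5000) = (9.2443 + 5.3694, 4.3107 + 3.1000) = (14.6137, 7.4107)
link 2: phi[2] = 25 + 5 + 5 = 35 deg
  cos(35 deg) = 0.8192, sin(35 deg) = 0.5736
  joint[3] = (14.6137, 7.4107) + 9.3 * (0.8192, 0.5736) = (14.6137 + 7.6181, 7.4107 + 5.3343) = (22.2318, 12.7450)
End effector: (22.2318, 12.7450)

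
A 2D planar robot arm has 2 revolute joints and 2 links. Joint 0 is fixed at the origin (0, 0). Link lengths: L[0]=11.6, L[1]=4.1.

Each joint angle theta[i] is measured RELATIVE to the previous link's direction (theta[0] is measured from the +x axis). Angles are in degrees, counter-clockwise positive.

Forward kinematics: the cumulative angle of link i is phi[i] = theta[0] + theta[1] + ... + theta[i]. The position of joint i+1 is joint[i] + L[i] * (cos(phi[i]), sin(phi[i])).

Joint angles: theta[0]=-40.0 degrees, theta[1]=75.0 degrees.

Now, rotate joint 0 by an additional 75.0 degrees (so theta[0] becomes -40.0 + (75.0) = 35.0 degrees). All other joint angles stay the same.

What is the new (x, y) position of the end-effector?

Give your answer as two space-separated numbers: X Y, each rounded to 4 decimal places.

joint[0] = (0.0000, 0.0000)  (base)
link 0: phi[0] = 35 = 35 deg
  cos(35 deg) = 0.8192, sin(35 deg) = 0.5736
  joint[1] = (0.0000, 0.0000) + 11.6 * (0.8192, 0.5736) = (0.0000 + 9.5022, 0.0000 + 6.6535) = (9.5022, 6.6535)
link 1: phi[1] = 35 + 75 = 110 deg
  cos(110 deg) = -0.3420, sin(110 deg) = 0.9397
  joint[2] = (9.5022, 6.6535) + 4.1 * (-0.3420, 0.9397) = (9.5022 + -1.4023, 6.6535 + 3.8527) = (8.0999, 10.5062)
End effector: (8.0999, 10.5062)

Answer: 8.0999 10.5062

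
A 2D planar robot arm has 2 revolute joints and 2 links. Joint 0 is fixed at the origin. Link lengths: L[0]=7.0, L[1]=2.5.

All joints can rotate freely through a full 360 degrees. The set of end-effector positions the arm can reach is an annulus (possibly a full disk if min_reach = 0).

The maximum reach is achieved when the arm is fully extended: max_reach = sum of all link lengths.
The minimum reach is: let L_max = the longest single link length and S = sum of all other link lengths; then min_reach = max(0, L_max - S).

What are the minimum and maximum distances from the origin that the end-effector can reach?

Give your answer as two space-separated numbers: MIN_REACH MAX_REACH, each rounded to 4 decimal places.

Link lengths: [7.0, 2.5]
max_reach = 7 + 2.5 = 9.5
L_max = max([7.0, 2.5]) = 7
S (sum of others) = 9.5 - 7 = 2.5
min_reach = max(0, 7 - 2.5) = max(0, 4.5) = 4.5

Answer: 4.5000 9.5000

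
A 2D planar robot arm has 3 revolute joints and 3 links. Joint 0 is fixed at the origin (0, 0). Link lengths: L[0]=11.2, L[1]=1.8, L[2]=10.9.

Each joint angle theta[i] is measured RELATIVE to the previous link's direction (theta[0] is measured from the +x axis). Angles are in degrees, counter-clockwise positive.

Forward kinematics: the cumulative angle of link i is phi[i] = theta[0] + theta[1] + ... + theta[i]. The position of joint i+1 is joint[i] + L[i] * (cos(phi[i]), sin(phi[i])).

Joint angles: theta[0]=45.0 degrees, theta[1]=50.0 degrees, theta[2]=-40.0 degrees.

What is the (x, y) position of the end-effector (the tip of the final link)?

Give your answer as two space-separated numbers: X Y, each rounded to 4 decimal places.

joint[0] = (0.0000, 0.0000)  (base)
link 0: phi[0] = 45 = 45 deg
  cos(45 deg) = 0.7071, sin(45 deg) = 0.7071
  joint[1] = (0.0000, 0.0000) + 11.2 * (0.7071, 0.7071) = (0.0000 + 7.9196, 0.0000 + 7.9196) = (7.9196, 7.9196)
link 1: phi[1] = 45 + 50 = 95 deg
  cos(95 deg) = -0.0872, sin(95 deg) = 0.9962
  joint[2] = (7.9196, 7.9196) + 1.8 * (-0.0872, 0.9962) = (7.9196 + -0.1569, 7.9196 + 1.7932) = (7.7627, 9.7127)
link 2: phi[2] = 45 + 50 + -40 = 55 deg
  cos(55 deg) = 0.5736, sin(55 deg) = 0.8192
  joint[3] = (7.7627, 9.7127) + 10.9 * (0.5736, 0.8192) = (7.7627 + 6.2520, 9.7127 + 8.9288) = (14.0147, 18.6415)
End effector: (14.0147, 18.6415)

Answer: 14.0147 18.6415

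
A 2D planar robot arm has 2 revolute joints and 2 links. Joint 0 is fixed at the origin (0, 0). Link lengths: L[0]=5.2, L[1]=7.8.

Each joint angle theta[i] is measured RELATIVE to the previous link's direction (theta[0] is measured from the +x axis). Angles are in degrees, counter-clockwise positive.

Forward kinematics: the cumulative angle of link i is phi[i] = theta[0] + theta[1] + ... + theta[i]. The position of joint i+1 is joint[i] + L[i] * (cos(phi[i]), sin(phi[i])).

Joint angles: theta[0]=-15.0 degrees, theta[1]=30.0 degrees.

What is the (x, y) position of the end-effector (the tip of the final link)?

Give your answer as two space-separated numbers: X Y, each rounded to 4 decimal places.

Answer: 12.5570 0.6729

Derivation:
joint[0] = (0.0000, 0.0000)  (base)
link 0: phi[0] = -15 = -15 deg
  cos(-15 deg) = 0.9659, sin(-15 deg) = -0.2588
  joint[1] = (0.0000, 0.0000) + 5.2 * (0.9659, -0.2588) = (0.0000 + 5.0228, 0.0000 + -1.3459) = (5.0228, -1.3459)
link 1: phi[1] = -15 + 30 = 15 deg
  cos(15 deg) = 0.9659, sin(15 deg) = 0.2588
  joint[2] = (5.0228, -1.3459) + 7.8 * (0.9659, 0.2588) = (5.0228 + 7.5342, -1.3459 + 2.0188) = (12.5570, 0.6729)
End effector: (12.5570, 0.6729)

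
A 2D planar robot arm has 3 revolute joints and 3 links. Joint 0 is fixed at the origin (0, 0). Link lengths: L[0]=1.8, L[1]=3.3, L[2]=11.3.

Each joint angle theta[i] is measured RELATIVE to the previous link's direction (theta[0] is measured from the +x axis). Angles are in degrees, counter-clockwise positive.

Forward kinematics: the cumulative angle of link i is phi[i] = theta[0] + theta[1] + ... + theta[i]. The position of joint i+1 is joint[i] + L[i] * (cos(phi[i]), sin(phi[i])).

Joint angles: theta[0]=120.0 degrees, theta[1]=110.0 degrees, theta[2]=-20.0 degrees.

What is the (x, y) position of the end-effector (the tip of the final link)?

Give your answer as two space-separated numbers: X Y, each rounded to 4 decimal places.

joint[0] = (0.0000, 0.0000)  (base)
link 0: phi[0] = 120 = 120 deg
  cos(120 deg) = -0.5000, sin(120 deg) = 0.8660
  joint[1] = (0.0000, 0.0000) + 1.8 * (-0.5000, 0.8660) = (0.0000 + -0.9000, 0.0000 + 1.5588) = (-0.9000, 1.5588)
link 1: phi[1] = 120 + 110 = 230 deg
  cos(230 deg) = -0.6428, sin(230 deg) = -0.7660
  joint[2] = (-0.9000, 1.5588) + 3.3 * (-0.6428, -0.7660) = (-0.9000 + -2.1212, 1.5588 + -2.5279) = (-3.0212, -0.9691)
link 2: phi[2] = 120 + 110 + -20 = 210 deg
  cos(210 deg) = -0.8660, sin(210 deg) = -0.5000
  joint[3] = (-3.0212, -0.9691) + 11.3 * (-0.8660, -0.5000) = (-3.0212 + -9.7861, -0.9691 + -5.6500) = (-12.8073, -6.6191)
End effector: (-12.8073, -6.6191)

Answer: -12.8073 -6.6191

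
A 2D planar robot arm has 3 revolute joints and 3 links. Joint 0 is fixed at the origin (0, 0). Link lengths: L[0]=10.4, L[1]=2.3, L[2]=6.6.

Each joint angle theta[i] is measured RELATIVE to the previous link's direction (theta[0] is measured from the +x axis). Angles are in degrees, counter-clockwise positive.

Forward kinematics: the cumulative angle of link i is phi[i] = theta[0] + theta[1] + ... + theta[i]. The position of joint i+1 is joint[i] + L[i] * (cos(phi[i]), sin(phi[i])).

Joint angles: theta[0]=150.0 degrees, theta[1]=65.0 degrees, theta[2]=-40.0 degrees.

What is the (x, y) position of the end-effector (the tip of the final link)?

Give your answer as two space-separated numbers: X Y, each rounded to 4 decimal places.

joint[0] = (0.0000, 0.0000)  (base)
link 0: phi[0] = 150 = 150 deg
  cos(150 deg) = -0.8660, sin(150 deg) = 0.5000
  joint[1] = (0.0000, 0.0000) + 10.4 * (-0.8660, 0.5000) = (0.0000 + -9.0067, 0.0000 + 5.2000) = (-9.0067, 5.2000)
link 1: phi[1] = 150 + 65 = 215 deg
  cos(215 deg) = -0.8192, sin(215 deg) = -0.5736
  joint[2] = (-9.0067, 5.2000) + 2.3 * (-0.8192, -0.5736) = (-9.0067 + -1.8840, 5.2000 + -1.3192) = (-10.8907, 3.8808)
link 2: phi[2] = 150 + 65 + -40 = 175 deg
  cos(175 deg) = -0.9962, sin(175 deg) = 0.0872
  joint[3] = (-10.8907, 3.8808) + 6.6 * (-0.9962, 0.0872) = (-10.8907 + -6.5749, 3.8808 + 0.5752) = (-17.4656, 4.4560)
End effector: (-17.4656, 4.4560)

Answer: -17.4656 4.4560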